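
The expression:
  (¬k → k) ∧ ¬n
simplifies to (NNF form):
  k ∧ ¬n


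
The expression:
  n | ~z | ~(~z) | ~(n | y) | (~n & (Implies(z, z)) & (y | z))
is always true.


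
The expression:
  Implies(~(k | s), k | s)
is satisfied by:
  {k: True, s: True}
  {k: True, s: False}
  {s: True, k: False}


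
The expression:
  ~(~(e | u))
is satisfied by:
  {e: True, u: True}
  {e: True, u: False}
  {u: True, e: False}


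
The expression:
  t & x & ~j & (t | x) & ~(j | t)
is never true.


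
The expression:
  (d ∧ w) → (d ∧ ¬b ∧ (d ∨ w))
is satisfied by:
  {w: False, d: False, b: False}
  {b: True, w: False, d: False}
  {d: True, w: False, b: False}
  {b: True, d: True, w: False}
  {w: True, b: False, d: False}
  {b: True, w: True, d: False}
  {d: True, w: True, b: False}


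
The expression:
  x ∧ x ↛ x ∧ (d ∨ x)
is never true.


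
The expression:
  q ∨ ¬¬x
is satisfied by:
  {x: True, q: True}
  {x: True, q: False}
  {q: True, x: False}


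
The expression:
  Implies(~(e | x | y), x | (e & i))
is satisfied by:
  {y: True, e: True, x: True}
  {y: True, e: True, x: False}
  {y: True, x: True, e: False}
  {y: True, x: False, e: False}
  {e: True, x: True, y: False}
  {e: True, x: False, y: False}
  {x: True, e: False, y: False}


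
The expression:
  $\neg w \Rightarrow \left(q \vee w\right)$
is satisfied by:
  {q: True, w: True}
  {q: True, w: False}
  {w: True, q: False}


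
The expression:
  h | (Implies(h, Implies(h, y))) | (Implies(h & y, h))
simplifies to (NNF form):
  True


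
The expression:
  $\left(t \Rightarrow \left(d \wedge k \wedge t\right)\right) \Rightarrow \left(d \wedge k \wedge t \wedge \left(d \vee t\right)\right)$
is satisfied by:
  {t: True}


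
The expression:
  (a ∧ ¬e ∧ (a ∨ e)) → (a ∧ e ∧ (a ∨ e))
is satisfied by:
  {e: True, a: False}
  {a: False, e: False}
  {a: True, e: True}


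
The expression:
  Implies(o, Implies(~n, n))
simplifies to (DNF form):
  n | ~o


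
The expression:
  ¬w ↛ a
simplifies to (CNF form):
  a ∨ ¬w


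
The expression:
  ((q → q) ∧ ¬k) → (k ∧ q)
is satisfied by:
  {k: True}


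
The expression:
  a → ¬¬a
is always true.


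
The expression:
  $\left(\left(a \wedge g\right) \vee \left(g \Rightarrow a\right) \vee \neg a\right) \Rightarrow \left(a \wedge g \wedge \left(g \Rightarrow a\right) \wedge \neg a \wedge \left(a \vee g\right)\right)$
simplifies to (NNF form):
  $\text{False}$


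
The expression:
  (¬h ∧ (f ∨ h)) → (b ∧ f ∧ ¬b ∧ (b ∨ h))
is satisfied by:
  {h: True, f: False}
  {f: False, h: False}
  {f: True, h: True}


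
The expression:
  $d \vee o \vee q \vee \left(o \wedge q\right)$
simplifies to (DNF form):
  $d \vee o \vee q$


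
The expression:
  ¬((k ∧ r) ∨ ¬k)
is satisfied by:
  {k: True, r: False}


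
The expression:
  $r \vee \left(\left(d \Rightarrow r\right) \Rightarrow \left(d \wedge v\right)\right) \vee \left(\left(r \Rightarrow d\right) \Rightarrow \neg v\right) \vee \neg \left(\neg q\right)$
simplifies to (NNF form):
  $d \vee q \vee r \vee \neg v$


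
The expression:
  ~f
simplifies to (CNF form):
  ~f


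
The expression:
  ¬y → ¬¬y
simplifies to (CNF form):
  y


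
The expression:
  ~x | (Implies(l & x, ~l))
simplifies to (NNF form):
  ~l | ~x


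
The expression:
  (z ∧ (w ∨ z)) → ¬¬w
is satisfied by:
  {w: True, z: False}
  {z: False, w: False}
  {z: True, w: True}


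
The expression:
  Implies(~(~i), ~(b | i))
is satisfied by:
  {i: False}


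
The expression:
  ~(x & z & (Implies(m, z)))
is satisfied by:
  {z: False, x: False}
  {x: True, z: False}
  {z: True, x: False}


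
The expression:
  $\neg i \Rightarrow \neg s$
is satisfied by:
  {i: True, s: False}
  {s: False, i: False}
  {s: True, i: True}


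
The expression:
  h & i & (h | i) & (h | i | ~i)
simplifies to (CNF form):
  h & i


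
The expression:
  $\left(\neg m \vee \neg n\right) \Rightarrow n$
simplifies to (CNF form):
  $n$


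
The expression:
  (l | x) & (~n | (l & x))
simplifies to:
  (l & x) | (l & ~n) | (x & ~n)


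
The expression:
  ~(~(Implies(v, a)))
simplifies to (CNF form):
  a | ~v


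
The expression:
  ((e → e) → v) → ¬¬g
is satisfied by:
  {g: True, v: False}
  {v: False, g: False}
  {v: True, g: True}


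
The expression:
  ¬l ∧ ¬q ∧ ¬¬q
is never true.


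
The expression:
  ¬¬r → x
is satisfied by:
  {x: True, r: False}
  {r: False, x: False}
  {r: True, x: True}


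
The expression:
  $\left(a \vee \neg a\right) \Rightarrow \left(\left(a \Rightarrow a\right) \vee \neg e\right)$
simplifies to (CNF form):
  $\text{True}$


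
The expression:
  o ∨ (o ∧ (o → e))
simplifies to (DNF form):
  o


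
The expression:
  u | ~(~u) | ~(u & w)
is always true.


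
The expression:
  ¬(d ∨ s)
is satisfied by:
  {d: False, s: False}


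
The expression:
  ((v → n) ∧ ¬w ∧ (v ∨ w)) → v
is always true.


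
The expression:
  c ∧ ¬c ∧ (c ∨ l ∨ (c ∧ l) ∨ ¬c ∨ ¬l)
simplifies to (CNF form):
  False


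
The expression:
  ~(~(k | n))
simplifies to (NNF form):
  k | n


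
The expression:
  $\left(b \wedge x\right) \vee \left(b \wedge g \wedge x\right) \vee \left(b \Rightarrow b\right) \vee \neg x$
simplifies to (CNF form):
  $\text{True}$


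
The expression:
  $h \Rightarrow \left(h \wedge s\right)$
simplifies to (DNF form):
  $s \vee \neg h$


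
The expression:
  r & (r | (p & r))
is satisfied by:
  {r: True}


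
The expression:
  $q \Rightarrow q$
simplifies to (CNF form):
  $\text{True}$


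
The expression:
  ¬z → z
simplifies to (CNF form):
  z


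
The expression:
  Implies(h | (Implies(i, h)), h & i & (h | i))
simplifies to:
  i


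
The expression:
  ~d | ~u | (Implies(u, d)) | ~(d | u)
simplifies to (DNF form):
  True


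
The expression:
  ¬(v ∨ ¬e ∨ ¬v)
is never true.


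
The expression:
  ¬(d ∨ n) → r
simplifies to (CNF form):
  d ∨ n ∨ r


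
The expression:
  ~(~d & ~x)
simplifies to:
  d | x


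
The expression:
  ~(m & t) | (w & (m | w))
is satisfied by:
  {w: True, m: False, t: False}
  {m: False, t: False, w: False}
  {w: True, t: True, m: False}
  {t: True, m: False, w: False}
  {w: True, m: True, t: False}
  {m: True, w: False, t: False}
  {w: True, t: True, m: True}


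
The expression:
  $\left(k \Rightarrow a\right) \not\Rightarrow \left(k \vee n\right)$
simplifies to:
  $\neg k \wedge \neg n$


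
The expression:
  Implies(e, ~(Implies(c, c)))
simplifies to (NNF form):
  ~e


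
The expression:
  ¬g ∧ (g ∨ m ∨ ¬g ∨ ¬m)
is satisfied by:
  {g: False}


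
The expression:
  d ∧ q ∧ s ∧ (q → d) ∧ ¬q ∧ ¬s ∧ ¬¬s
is never true.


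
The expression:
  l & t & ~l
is never true.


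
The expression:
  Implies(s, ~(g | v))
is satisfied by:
  {g: False, s: False, v: False}
  {v: True, g: False, s: False}
  {g: True, v: False, s: False}
  {v: True, g: True, s: False}
  {s: True, v: False, g: False}


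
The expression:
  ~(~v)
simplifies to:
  v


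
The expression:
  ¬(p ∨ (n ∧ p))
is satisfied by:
  {p: False}


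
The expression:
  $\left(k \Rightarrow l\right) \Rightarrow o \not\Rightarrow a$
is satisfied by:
  {k: True, o: True, l: False, a: False}
  {k: True, l: False, a: False, o: False}
  {o: True, l: False, a: False, k: False}
  {k: True, a: True, o: True, l: False}
  {k: True, a: True, l: False, o: False}
  {k: True, o: True, l: True, a: False}
  {o: True, l: True, a: False, k: False}


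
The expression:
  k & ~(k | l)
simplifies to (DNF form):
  False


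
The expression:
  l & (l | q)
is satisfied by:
  {l: True}


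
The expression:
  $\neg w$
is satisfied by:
  {w: False}


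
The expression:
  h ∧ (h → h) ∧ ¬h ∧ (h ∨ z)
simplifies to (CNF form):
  False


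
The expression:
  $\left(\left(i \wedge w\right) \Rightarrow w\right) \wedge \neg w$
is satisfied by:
  {w: False}


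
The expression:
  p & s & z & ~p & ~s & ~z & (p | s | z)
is never true.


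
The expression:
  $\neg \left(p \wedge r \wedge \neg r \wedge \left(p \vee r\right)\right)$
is always true.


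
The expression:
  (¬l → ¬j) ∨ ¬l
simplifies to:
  True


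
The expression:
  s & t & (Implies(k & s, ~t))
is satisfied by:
  {t: True, s: True, k: False}


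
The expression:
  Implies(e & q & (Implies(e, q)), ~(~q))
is always true.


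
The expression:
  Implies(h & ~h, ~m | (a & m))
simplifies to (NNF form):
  True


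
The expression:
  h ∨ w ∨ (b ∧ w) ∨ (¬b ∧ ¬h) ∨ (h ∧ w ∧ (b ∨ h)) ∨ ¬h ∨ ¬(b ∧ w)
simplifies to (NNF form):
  True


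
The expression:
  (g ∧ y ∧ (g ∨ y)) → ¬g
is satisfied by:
  {g: False, y: False}
  {y: True, g: False}
  {g: True, y: False}


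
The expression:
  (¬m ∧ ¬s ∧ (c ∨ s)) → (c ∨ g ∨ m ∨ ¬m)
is always true.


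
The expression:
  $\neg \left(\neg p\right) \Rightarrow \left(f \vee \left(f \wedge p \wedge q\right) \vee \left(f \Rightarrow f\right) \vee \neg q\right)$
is always true.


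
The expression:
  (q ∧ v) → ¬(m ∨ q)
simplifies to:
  ¬q ∨ ¬v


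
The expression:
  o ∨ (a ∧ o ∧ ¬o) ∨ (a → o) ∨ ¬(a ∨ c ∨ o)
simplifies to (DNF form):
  o ∨ ¬a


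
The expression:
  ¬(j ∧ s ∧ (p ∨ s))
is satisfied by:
  {s: False, j: False}
  {j: True, s: False}
  {s: True, j: False}


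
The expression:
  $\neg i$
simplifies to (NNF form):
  $\neg i$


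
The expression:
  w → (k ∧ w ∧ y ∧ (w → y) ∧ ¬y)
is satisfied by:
  {w: False}


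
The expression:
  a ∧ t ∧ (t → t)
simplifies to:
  a ∧ t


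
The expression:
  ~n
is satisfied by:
  {n: False}


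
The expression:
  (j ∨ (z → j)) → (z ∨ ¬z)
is always true.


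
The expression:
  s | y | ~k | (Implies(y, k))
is always true.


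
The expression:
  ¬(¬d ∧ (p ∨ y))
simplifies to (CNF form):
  (d ∨ ¬p) ∧ (d ∨ ¬y)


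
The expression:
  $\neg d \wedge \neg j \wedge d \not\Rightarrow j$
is never true.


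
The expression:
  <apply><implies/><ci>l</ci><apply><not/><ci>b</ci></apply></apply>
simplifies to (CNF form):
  <apply><or/><apply><not/><ci>b</ci></apply><apply><not/><ci>l</ci></apply></apply>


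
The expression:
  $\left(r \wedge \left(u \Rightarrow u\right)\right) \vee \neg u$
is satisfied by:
  {r: True, u: False}
  {u: False, r: False}
  {u: True, r: True}


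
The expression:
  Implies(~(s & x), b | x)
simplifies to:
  b | x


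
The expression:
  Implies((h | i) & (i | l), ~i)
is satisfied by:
  {i: False}


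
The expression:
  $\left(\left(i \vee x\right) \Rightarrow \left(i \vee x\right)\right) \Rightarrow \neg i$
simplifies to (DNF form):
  $\neg i$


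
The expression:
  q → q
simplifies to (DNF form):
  True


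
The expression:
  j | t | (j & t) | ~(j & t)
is always true.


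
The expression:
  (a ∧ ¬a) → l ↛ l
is always true.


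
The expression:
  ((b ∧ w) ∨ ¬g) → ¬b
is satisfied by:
  {g: True, b: False, w: False}
  {g: False, b: False, w: False}
  {w: True, g: True, b: False}
  {w: True, g: False, b: False}
  {b: True, g: True, w: False}


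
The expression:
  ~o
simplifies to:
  ~o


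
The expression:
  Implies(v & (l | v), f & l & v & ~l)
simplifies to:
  ~v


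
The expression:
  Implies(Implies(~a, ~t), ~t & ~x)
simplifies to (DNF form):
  (t & ~a) | (~t & ~x)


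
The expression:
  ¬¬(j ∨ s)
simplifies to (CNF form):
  j ∨ s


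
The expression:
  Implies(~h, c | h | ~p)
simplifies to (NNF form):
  c | h | ~p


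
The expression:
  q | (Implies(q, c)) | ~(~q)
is always true.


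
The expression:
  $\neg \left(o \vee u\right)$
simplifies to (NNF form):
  $\neg o \wedge \neg u$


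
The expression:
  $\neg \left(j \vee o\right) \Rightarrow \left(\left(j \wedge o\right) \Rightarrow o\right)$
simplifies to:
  $\text{True}$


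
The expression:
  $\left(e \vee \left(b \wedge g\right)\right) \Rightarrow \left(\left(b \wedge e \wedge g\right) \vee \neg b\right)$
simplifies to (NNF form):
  $\left(e \wedge g\right) \vee \left(\neg e \wedge \neg g\right) \vee \neg b$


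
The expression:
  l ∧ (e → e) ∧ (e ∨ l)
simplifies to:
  l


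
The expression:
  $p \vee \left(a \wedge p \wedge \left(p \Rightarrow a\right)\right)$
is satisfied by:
  {p: True}


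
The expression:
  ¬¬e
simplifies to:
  e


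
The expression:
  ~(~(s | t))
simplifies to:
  s | t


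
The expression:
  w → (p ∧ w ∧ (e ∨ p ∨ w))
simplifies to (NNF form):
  p ∨ ¬w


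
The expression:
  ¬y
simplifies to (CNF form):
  ¬y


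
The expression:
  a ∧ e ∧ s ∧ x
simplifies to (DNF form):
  a ∧ e ∧ s ∧ x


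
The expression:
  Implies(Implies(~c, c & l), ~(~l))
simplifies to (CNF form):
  l | ~c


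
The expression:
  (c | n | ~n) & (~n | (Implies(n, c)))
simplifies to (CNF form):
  c | ~n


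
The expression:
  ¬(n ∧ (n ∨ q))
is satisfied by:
  {n: False}


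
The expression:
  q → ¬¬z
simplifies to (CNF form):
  z ∨ ¬q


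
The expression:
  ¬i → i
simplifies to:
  i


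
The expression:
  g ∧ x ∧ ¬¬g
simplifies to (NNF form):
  g ∧ x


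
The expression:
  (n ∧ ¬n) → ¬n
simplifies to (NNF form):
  True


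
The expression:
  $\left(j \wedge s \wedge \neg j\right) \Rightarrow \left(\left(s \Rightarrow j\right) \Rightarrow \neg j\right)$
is always true.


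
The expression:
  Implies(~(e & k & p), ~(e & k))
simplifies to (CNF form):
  p | ~e | ~k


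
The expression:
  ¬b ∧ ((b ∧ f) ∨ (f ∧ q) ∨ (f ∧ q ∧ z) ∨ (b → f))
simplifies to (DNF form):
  ¬b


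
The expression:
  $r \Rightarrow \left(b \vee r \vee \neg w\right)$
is always true.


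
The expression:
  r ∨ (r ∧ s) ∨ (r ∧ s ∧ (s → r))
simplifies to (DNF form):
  r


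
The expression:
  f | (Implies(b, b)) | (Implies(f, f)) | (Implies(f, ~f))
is always true.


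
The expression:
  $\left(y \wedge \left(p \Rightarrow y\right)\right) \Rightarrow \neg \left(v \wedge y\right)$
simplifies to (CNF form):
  $\neg v \vee \neg y$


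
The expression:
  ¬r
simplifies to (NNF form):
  ¬r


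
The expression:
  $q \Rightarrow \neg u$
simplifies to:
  $\neg q \vee \neg u$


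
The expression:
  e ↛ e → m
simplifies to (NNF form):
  True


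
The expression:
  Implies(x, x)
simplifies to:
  True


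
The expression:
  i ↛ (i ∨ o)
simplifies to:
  False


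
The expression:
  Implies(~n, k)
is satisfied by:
  {n: True, k: True}
  {n: True, k: False}
  {k: True, n: False}


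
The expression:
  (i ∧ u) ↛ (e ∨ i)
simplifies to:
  False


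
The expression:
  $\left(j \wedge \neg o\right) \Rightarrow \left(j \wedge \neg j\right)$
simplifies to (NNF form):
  $o \vee \neg j$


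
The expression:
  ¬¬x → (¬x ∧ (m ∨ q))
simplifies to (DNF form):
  ¬x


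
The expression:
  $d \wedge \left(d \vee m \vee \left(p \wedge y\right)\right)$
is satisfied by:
  {d: True}


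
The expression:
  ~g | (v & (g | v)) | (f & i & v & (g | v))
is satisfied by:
  {v: True, g: False}
  {g: False, v: False}
  {g: True, v: True}


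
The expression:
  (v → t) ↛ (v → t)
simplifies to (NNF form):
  False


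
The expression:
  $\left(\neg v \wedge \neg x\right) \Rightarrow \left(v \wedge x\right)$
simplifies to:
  $v \vee x$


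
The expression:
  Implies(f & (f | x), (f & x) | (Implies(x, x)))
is always true.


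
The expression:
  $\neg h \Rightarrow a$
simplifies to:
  $a \vee h$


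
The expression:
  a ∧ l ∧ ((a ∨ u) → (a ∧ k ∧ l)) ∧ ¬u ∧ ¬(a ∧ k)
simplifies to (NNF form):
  False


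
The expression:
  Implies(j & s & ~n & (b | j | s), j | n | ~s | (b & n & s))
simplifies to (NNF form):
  True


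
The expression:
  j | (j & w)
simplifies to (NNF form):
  j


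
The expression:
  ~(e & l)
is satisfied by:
  {l: False, e: False}
  {e: True, l: False}
  {l: True, e: False}


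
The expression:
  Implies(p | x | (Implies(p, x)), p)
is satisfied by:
  {p: True}


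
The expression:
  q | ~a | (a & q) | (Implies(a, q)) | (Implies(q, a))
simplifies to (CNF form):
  True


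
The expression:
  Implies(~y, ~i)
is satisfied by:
  {y: True, i: False}
  {i: False, y: False}
  {i: True, y: True}


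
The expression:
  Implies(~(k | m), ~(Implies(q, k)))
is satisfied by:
  {k: True, q: True, m: True}
  {k: True, q: True, m: False}
  {k: True, m: True, q: False}
  {k: True, m: False, q: False}
  {q: True, m: True, k: False}
  {q: True, m: False, k: False}
  {m: True, q: False, k: False}


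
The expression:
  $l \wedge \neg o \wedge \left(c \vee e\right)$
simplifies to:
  $l \wedge \neg o \wedge \left(c \vee e\right)$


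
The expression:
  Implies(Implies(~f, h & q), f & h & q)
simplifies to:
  (f & h & q) | (~f & ~h) | (~f & ~q)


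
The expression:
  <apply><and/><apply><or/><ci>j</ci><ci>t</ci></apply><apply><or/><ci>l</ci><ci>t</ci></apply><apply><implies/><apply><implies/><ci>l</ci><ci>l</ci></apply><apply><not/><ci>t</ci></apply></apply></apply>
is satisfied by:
  {j: True, l: True, t: False}


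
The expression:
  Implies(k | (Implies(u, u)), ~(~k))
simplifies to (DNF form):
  k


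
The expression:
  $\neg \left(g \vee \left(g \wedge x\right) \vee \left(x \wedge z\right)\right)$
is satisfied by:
  {g: False, z: False, x: False}
  {x: True, g: False, z: False}
  {z: True, g: False, x: False}


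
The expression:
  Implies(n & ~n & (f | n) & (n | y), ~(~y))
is always true.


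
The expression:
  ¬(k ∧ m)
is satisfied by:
  {k: False, m: False}
  {m: True, k: False}
  {k: True, m: False}


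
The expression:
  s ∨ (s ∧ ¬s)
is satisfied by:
  {s: True}


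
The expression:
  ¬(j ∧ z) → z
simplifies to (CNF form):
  z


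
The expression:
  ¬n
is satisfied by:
  {n: False}


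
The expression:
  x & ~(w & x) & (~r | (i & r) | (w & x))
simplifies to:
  x & ~w & (i | ~r)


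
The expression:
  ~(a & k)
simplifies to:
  ~a | ~k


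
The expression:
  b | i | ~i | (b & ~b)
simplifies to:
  True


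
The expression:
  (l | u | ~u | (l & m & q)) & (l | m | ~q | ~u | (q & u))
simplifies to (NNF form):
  True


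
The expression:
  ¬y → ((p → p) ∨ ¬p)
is always true.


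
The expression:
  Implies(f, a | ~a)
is always true.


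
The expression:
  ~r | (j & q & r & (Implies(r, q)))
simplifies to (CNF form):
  (j | ~r) & (q | ~r)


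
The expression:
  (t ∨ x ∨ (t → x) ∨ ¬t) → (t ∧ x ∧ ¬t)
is never true.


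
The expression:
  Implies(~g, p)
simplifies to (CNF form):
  g | p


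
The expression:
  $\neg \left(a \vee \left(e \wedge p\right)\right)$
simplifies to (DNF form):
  $\left(\neg a \wedge \neg e\right) \vee \left(\neg a \wedge \neg p\right)$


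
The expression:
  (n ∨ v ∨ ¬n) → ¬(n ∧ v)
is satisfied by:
  {v: False, n: False}
  {n: True, v: False}
  {v: True, n: False}


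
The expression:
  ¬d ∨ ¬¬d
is always true.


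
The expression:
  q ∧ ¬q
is never true.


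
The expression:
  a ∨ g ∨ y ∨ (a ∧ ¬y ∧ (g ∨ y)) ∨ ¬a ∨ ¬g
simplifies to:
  True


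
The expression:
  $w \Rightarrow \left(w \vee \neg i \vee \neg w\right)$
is always true.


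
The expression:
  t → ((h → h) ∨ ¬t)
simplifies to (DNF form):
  True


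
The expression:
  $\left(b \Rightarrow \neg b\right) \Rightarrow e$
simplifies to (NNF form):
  $b \vee e$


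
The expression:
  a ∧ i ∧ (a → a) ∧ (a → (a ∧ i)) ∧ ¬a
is never true.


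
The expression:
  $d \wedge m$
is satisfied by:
  {m: True, d: True}


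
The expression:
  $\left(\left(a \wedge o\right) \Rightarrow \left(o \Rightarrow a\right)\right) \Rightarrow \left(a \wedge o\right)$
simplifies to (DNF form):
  $a \wedge o$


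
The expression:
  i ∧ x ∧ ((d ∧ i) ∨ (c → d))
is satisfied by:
  {d: True, i: True, x: True, c: False}
  {i: True, x: True, d: False, c: False}
  {d: True, c: True, i: True, x: True}


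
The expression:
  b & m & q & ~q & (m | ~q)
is never true.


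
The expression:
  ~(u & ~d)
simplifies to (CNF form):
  d | ~u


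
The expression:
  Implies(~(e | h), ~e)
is always true.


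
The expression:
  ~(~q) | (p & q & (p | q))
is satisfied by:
  {q: True}


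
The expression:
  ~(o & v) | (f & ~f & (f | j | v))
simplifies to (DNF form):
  ~o | ~v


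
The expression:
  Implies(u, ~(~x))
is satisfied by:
  {x: True, u: False}
  {u: False, x: False}
  {u: True, x: True}


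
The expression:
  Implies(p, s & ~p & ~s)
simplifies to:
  ~p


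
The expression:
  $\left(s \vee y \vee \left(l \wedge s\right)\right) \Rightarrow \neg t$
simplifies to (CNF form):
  $\left(\neg s \vee \neg t\right) \wedge \left(\neg t \vee \neg y\right)$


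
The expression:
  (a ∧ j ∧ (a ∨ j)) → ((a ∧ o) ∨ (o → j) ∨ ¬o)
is always true.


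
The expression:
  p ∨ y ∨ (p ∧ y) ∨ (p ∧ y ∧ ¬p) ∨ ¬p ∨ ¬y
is always true.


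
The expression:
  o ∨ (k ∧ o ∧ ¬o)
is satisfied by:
  {o: True}


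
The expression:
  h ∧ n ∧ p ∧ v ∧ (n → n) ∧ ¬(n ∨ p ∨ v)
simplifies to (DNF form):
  False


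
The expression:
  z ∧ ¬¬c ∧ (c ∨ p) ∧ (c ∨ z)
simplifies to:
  c ∧ z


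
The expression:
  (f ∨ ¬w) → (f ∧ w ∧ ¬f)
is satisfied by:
  {w: True, f: False}


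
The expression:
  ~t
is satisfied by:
  {t: False}


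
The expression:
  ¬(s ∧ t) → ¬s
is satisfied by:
  {t: True, s: False}
  {s: False, t: False}
  {s: True, t: True}


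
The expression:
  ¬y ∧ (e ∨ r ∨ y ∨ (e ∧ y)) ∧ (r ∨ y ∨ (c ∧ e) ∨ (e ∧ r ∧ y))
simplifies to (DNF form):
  (r ∧ ¬y) ∨ (c ∧ e ∧ ¬y) ∨ (c ∧ r ∧ ¬y) ∨ (e ∧ r ∧ ¬y)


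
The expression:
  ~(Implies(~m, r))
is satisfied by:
  {r: False, m: False}


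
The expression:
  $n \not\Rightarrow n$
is never true.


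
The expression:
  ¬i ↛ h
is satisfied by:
  {h: True, i: False}
  {i: False, h: False}
  {i: True, h: True}


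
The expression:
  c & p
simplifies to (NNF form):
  c & p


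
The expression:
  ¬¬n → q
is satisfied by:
  {q: True, n: False}
  {n: False, q: False}
  {n: True, q: True}


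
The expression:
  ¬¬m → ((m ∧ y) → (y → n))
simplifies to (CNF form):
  n ∨ ¬m ∨ ¬y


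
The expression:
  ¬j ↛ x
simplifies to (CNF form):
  x ∨ ¬j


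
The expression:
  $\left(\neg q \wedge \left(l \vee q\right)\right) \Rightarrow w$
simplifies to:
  $q \vee w \vee \neg l$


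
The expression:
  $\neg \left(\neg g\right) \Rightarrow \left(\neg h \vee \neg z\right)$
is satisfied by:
  {h: False, z: False, g: False}
  {g: True, h: False, z: False}
  {z: True, h: False, g: False}
  {g: True, z: True, h: False}
  {h: True, g: False, z: False}
  {g: True, h: True, z: False}
  {z: True, h: True, g: False}


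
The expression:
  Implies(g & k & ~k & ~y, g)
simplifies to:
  True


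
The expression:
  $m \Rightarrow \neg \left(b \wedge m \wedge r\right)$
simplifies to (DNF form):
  $\neg b \vee \neg m \vee \neg r$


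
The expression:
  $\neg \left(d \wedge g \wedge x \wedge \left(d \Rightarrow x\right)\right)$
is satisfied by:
  {g: False, d: False, x: False}
  {x: True, g: False, d: False}
  {d: True, g: False, x: False}
  {x: True, d: True, g: False}
  {g: True, x: False, d: False}
  {x: True, g: True, d: False}
  {d: True, g: True, x: False}


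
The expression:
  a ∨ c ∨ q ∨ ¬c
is always true.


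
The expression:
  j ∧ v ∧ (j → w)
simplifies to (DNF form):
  j ∧ v ∧ w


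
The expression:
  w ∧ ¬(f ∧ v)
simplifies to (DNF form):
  (w ∧ ¬f) ∨ (w ∧ ¬v)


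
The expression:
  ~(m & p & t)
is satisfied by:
  {p: False, m: False, t: False}
  {t: True, p: False, m: False}
  {m: True, p: False, t: False}
  {t: True, m: True, p: False}
  {p: True, t: False, m: False}
  {t: True, p: True, m: False}
  {m: True, p: True, t: False}


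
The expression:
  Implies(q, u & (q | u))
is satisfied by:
  {u: True, q: False}
  {q: False, u: False}
  {q: True, u: True}


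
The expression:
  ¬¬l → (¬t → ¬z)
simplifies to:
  t ∨ ¬l ∨ ¬z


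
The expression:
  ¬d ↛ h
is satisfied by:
  {h: True, d: False}
  {d: False, h: False}
  {d: True, h: True}


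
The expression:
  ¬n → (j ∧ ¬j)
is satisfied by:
  {n: True}


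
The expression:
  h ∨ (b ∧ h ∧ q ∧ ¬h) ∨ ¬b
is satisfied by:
  {h: True, b: False}
  {b: False, h: False}
  {b: True, h: True}


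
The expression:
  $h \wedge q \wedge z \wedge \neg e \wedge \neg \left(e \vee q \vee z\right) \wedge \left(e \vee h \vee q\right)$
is never true.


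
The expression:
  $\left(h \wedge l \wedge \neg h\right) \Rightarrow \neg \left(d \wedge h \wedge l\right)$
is always true.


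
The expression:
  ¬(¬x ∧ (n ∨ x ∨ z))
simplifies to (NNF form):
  x ∨ (¬n ∧ ¬z)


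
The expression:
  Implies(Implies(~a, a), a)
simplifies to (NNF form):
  True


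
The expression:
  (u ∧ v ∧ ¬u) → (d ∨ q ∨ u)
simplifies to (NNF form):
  True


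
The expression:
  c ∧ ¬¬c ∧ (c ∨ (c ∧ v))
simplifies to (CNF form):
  c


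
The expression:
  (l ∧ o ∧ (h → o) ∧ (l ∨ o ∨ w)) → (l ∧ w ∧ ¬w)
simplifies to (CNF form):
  ¬l ∨ ¬o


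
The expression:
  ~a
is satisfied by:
  {a: False}


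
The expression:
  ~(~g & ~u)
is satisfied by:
  {g: True, u: True}
  {g: True, u: False}
  {u: True, g: False}


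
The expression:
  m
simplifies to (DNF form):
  m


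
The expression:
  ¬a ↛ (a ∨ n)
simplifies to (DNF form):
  ¬a ∧ ¬n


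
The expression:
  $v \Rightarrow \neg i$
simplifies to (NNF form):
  $\neg i \vee \neg v$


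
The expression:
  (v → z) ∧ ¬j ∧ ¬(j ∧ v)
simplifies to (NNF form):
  ¬j ∧ (z ∨ ¬v)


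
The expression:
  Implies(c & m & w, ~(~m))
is always true.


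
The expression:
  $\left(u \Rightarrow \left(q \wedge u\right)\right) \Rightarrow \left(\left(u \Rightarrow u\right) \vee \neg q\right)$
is always true.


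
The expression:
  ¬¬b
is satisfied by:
  {b: True}


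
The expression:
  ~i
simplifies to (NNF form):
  ~i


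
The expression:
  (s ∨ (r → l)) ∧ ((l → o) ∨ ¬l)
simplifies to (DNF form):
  (l ∧ o) ∨ (s ∧ ¬l) ∨ (¬l ∧ ¬r)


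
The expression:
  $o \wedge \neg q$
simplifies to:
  $o \wedge \neg q$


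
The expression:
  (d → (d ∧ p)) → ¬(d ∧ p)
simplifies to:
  ¬d ∨ ¬p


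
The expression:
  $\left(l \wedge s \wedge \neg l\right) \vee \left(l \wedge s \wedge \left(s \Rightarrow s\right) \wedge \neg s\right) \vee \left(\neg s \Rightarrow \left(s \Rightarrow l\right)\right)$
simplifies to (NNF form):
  $\text{True}$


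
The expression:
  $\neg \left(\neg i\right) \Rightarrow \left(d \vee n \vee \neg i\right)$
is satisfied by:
  {n: True, d: True, i: False}
  {n: True, d: False, i: False}
  {d: True, n: False, i: False}
  {n: False, d: False, i: False}
  {n: True, i: True, d: True}
  {n: True, i: True, d: False}
  {i: True, d: True, n: False}


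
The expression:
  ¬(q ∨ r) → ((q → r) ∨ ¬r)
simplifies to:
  True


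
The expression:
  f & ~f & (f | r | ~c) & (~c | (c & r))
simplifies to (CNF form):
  False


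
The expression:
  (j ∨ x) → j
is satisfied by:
  {j: True, x: False}
  {x: False, j: False}
  {x: True, j: True}


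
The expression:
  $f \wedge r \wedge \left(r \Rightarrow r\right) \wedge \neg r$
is never true.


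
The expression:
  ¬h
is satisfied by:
  {h: False}


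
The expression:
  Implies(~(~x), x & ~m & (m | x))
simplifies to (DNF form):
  ~m | ~x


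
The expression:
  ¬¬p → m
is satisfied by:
  {m: True, p: False}
  {p: False, m: False}
  {p: True, m: True}


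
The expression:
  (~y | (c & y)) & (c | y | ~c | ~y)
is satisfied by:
  {c: True, y: False}
  {y: False, c: False}
  {y: True, c: True}


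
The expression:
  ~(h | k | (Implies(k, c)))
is never true.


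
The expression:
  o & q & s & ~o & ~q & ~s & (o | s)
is never true.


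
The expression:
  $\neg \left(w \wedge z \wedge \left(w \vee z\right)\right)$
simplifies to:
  $\neg w \vee \neg z$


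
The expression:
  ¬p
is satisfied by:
  {p: False}


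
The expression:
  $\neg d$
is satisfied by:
  {d: False}


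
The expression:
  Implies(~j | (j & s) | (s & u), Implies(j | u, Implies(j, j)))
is always true.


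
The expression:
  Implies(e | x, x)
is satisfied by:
  {x: True, e: False}
  {e: False, x: False}
  {e: True, x: True}


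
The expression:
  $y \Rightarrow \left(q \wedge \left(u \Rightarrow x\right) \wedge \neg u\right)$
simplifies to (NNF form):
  $\left(q \wedge \neg u\right) \vee \neg y$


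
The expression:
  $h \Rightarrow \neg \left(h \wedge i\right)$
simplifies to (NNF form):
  $\neg h \vee \neg i$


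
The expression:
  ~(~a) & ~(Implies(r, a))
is never true.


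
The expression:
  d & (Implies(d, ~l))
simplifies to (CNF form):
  d & ~l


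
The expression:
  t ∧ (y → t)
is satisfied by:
  {t: True}


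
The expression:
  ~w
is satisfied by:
  {w: False}


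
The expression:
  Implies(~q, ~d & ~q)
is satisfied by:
  {q: True, d: False}
  {d: False, q: False}
  {d: True, q: True}


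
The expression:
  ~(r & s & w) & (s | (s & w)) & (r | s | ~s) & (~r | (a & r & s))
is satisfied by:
  {a: True, s: True, w: False, r: False}
  {s: True, a: False, w: False, r: False}
  {a: True, s: True, w: True, r: False}
  {s: True, w: True, a: False, r: False}
  {r: True, s: True, a: True, w: False}


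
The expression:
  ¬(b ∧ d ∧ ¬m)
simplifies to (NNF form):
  m ∨ ¬b ∨ ¬d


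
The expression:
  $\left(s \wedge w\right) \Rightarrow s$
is always true.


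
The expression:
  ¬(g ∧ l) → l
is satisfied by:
  {l: True}


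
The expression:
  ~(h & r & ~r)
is always true.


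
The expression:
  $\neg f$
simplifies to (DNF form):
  $\neg f$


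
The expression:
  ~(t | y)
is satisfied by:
  {y: False, t: False}


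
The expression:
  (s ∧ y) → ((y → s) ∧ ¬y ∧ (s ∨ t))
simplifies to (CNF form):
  ¬s ∨ ¬y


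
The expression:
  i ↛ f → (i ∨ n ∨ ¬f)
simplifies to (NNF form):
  True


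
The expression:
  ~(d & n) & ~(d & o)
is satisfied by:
  {n: False, d: False, o: False}
  {o: True, n: False, d: False}
  {n: True, o: False, d: False}
  {o: True, n: True, d: False}
  {d: True, o: False, n: False}


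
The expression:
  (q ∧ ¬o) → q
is always true.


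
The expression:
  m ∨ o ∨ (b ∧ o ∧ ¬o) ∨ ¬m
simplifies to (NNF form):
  True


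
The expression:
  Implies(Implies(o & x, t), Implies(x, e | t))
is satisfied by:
  {t: True, e: True, o: True, x: False}
  {t: True, e: True, o: False, x: False}
  {t: True, o: True, e: False, x: False}
  {t: True, o: False, e: False, x: False}
  {e: True, o: True, t: False, x: False}
  {e: True, o: False, t: False, x: False}
  {o: True, t: False, e: False, x: False}
  {o: False, t: False, e: False, x: False}
  {x: True, t: True, e: True, o: True}
  {x: True, t: True, e: True, o: False}
  {x: True, t: True, o: True, e: False}
  {x: True, t: True, o: False, e: False}
  {x: True, e: True, o: True, t: False}
  {x: True, e: True, o: False, t: False}
  {x: True, o: True, e: False, t: False}


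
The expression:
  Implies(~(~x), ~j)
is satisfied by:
  {x: False, j: False}
  {j: True, x: False}
  {x: True, j: False}


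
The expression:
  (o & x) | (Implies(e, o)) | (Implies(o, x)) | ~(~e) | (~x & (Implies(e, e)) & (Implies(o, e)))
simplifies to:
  True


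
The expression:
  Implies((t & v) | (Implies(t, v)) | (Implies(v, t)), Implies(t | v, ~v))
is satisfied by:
  {v: False}


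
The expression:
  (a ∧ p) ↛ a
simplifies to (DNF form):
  False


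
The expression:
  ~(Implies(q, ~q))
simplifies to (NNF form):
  q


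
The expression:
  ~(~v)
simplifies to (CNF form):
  v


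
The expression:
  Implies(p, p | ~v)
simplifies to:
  True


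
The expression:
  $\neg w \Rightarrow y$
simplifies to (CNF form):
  $w \vee y$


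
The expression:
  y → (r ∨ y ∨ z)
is always true.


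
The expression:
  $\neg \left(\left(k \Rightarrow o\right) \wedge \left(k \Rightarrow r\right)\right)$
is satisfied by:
  {k: True, o: False, r: False}
  {r: True, k: True, o: False}
  {o: True, k: True, r: False}


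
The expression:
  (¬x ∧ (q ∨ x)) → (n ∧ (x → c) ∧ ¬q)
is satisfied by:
  {x: True, q: False}
  {q: False, x: False}
  {q: True, x: True}


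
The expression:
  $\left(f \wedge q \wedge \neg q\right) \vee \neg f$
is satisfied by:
  {f: False}


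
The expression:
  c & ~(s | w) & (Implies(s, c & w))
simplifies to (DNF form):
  c & ~s & ~w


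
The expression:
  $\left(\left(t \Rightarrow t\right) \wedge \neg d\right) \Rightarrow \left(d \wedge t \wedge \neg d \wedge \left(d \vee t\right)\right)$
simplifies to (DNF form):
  $d$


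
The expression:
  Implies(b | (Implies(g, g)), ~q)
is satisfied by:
  {q: False}


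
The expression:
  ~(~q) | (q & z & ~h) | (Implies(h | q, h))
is always true.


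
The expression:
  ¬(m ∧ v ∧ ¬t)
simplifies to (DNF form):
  t ∨ ¬m ∨ ¬v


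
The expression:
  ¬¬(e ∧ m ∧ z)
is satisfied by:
  {z: True, m: True, e: True}


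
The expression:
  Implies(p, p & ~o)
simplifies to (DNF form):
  ~o | ~p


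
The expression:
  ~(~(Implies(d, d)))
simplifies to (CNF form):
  True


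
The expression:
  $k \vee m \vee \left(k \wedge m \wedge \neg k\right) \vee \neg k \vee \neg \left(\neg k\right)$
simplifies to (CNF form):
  $\text{True}$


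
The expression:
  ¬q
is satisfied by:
  {q: False}


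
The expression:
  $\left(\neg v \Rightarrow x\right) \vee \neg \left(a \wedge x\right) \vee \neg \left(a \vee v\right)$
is always true.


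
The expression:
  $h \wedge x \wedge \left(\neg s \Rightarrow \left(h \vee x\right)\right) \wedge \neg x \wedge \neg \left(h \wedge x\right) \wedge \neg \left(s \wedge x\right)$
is never true.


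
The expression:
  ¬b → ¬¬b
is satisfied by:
  {b: True}


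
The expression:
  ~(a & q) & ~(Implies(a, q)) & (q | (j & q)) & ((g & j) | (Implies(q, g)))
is never true.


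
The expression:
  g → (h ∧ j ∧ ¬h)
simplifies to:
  ¬g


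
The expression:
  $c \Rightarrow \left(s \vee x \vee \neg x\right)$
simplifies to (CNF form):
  $\text{True}$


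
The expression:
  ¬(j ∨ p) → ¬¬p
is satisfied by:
  {p: True, j: True}
  {p: True, j: False}
  {j: True, p: False}


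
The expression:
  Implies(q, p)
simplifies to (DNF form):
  p | ~q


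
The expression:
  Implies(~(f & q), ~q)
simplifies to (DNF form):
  f | ~q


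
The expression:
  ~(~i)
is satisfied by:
  {i: True}


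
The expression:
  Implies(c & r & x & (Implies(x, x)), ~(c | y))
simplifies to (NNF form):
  ~c | ~r | ~x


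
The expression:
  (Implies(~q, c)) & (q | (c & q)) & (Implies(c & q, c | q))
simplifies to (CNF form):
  q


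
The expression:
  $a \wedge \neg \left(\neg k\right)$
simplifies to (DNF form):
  $a \wedge k$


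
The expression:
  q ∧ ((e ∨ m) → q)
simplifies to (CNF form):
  q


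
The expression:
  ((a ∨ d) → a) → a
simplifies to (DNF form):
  a ∨ d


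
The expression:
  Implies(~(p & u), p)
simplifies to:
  p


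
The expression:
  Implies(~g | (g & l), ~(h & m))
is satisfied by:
  {g: True, l: False, h: False, m: False}
  {g: False, l: False, h: False, m: False}
  {g: True, l: True, h: False, m: False}
  {l: True, g: False, h: False, m: False}
  {g: True, m: True, l: False, h: False}
  {m: True, g: False, l: False, h: False}
  {g: True, m: True, l: True, h: False}
  {m: True, l: True, g: False, h: False}
  {h: True, g: True, m: False, l: False}
  {h: True, m: False, l: False, g: False}
  {g: True, h: True, l: True, m: False}
  {h: True, l: True, m: False, g: False}
  {g: True, h: True, m: True, l: False}


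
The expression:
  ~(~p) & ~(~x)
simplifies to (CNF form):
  p & x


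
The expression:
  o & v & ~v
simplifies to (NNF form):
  False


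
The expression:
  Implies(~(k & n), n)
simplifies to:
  n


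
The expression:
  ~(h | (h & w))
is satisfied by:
  {h: False}


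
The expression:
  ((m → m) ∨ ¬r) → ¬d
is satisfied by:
  {d: False}


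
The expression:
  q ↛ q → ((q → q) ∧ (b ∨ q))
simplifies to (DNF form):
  True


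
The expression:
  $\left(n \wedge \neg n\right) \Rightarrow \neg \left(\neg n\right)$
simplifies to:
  $\text{True}$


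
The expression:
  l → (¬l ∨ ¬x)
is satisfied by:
  {l: False, x: False}
  {x: True, l: False}
  {l: True, x: False}


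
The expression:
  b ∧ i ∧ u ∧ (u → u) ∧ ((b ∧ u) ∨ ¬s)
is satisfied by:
  {i: True, u: True, b: True}


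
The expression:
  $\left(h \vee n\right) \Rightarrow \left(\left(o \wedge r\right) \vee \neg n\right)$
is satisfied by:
  {o: True, r: True, n: False}
  {o: True, r: False, n: False}
  {r: True, o: False, n: False}
  {o: False, r: False, n: False}
  {n: True, o: True, r: True}


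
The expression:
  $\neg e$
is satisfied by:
  {e: False}


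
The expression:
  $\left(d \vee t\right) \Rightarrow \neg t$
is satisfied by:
  {t: False}


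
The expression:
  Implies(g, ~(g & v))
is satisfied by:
  {g: False, v: False}
  {v: True, g: False}
  {g: True, v: False}


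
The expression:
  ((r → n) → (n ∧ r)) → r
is always true.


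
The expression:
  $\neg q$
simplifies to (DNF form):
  $\neg q$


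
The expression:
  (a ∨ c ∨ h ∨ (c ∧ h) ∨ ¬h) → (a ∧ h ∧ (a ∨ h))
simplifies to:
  a ∧ h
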